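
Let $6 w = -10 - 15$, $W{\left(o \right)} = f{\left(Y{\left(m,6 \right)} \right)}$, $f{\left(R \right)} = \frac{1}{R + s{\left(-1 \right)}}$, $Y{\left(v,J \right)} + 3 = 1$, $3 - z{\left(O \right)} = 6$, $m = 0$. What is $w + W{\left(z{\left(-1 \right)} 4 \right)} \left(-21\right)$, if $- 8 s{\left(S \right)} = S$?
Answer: $\frac{211}{30} \approx 7.0333$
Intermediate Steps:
$z{\left(O \right)} = -3$ ($z{\left(O \right)} = 3 - 6 = -3$)
$Y{\left(v,J \right)} = -2$ ($Y{\left(v,J \right)} = -3 + 1 = -2$)
$s{\left(S \right)} = - \frac{S}{8}$
$f{\left(R \right)} = \frac{1}{\frac{1}{8} + R}$ ($f{\left(R \right)} = \frac{1}{R - - \frac{1}{8}} = \frac{1}{R + \frac{1}{8}} = \frac{1}{\frac{1}{8} + R}$)
$W{\left(o \right)} = - \frac{8}{15}$ ($W{\left(o \right)} = \frac{8}{1 + 8 \left(-2\right)} = \frac{8}{1 - 16} = \frac{8}{-15} = 8 \left(- \frac{1}{15}\right) = - \frac{8}{15}$)
$w = - \frac{25}{6}$ ($w = \frac{-10 - 15}{6} = \frac{1}{6} \left(-25\right) = - \frac{25}{6} \approx -4.1667$)
$w + W{\left(z{\left(-1 \right)} 4 \right)} \left(-21\right) = - \frac{25}{6} - - \frac{56}{5} = - \frac{25}{6} + \frac{56}{5} = \frac{211}{30}$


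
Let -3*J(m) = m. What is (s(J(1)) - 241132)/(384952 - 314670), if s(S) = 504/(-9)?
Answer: -120594/35141 ≈ -3.4317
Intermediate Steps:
J(m) = -m/3
s(S) = -56 (s(S) = 504*(-⅑) = -56)
(s(J(1)) - 241132)/(384952 - 314670) = (-56 - 241132)/(384952 - 314670) = -241188/70282 = -241188*1/70282 = -120594/35141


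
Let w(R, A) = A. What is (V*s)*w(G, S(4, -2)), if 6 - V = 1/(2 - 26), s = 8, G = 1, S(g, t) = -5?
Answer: -725/3 ≈ -241.67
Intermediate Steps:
V = 145/24 (V = 6 - 1/(2 - 26) = 6 - 1/(-24) = 6 - 1*(-1/24) = 6 + 1/24 = 145/24 ≈ 6.0417)
(V*s)*w(G, S(4, -2)) = ((145/24)*8)*(-5) = (145/3)*(-5) = -725/3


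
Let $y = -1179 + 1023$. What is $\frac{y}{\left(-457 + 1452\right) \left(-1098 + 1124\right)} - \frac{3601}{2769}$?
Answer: $- \frac{276893}{211935} \approx -1.3065$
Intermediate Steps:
$y = -156$
$\frac{y}{\left(-457 + 1452\right) \left(-1098 + 1124\right)} - \frac{3601}{2769} = - \frac{156}{\left(-457 + 1452\right) \left(-1098 + 1124\right)} - \frac{3601}{2769} = - \frac{156}{995 \cdot 26} - \frac{277}{213} = - \frac{156}{25870} - \frac{277}{213} = \left(-156\right) \frac{1}{25870} - \frac{277}{213} = - \frac{6}{995} - \frac{277}{213} = - \frac{276893}{211935}$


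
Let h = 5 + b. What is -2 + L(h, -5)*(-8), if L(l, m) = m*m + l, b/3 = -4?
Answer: -146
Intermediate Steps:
b = -12 (b = 3*(-4) = -12)
h = -7 (h = 5 - 12 = -7)
L(l, m) = l + m² (L(l, m) = m² + l = l + m²)
-2 + L(h, -5)*(-8) = -2 + (-7 + (-5)²)*(-8) = -2 + (-7 + 25)*(-8) = -2 + 18*(-8) = -2 - 144 = -146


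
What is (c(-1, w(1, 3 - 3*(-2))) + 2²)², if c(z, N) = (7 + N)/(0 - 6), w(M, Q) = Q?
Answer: 16/9 ≈ 1.7778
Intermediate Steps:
c(z, N) = -7/6 - N/6 (c(z, N) = (7 + N)/(-6) = (7 + N)*(-⅙) = -7/6 - N/6)
(c(-1, w(1, 3 - 3*(-2))) + 2²)² = ((-7/6 - (3 - 3*(-2))/6) + 2²)² = ((-7/6 - (3 + 6)/6) + 4)² = ((-7/6 - ⅙*9) + 4)² = ((-7/6 - 3/2) + 4)² = (-8/3 + 4)² = (4/3)² = 16/9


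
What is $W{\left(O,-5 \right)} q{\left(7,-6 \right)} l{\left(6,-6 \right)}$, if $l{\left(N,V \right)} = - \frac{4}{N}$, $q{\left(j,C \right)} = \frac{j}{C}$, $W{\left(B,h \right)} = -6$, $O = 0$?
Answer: $- \frac{14}{3} \approx -4.6667$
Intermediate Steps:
$W{\left(O,-5 \right)} q{\left(7,-6 \right)} l{\left(6,-6 \right)} = - 6 \frac{7}{-6} \left(- \frac{4}{6}\right) = - 6 \cdot 7 \left(- \frac{1}{6}\right) \left(\left(-4\right) \frac{1}{6}\right) = \left(-6\right) \left(- \frac{7}{6}\right) \left(- \frac{2}{3}\right) = 7 \left(- \frac{2}{3}\right) = - \frac{14}{3}$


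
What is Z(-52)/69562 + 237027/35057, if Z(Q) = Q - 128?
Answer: 8240880957/1219317517 ≈ 6.7586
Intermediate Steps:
Z(Q) = -128 + Q
Z(-52)/69562 + 237027/35057 = (-128 - 52)/69562 + 237027/35057 = -180*1/69562 + 237027*(1/35057) = -90/34781 + 237027/35057 = 8240880957/1219317517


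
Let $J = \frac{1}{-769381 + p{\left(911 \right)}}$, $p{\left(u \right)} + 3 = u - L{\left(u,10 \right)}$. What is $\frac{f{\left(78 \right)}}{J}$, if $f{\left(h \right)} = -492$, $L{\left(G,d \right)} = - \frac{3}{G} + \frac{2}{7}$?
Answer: $\frac{2411072628024}{6377} \approx 3.7809 \cdot 10^{8}$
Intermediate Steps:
$L{\left(G,d \right)} = \frac{2}{7} - \frac{3}{G}$ ($L{\left(G,d \right)} = - \frac{3}{G} + 2 \cdot \frac{1}{7} = - \frac{3}{G} + \frac{2}{7} = \frac{2}{7} - \frac{3}{G}$)
$p{\left(u \right)} = - \frac{23}{7} + u + \frac{3}{u}$ ($p{\left(u \right)} = -3 - \left(\frac{2}{7} - u - \frac{3}{u}\right) = -3 + \left(- \frac{2}{7} + u + \frac{3}{u}\right) = - \frac{23}{7} + u + \frac{3}{u}$)
$J = - \frac{6377}{4900554122}$ ($J = \frac{1}{-769381 + \left(- \frac{23}{7} + 911 + \frac{3}{911}\right)} = \frac{1}{-769381 + \frac{5788515}{6377}} = \frac{1}{- \frac{4900554122}{6377}} = - \frac{6377}{4900554122} \approx -1.3013 \cdot 10^{-6}$)
$\frac{f{\left(78 \right)}}{J} = - \frac{492}{- \frac{6377}{4900554122}} = \left(-492\right) \left(- \frac{4900554122}{6377}\right) = \frac{2411072628024}{6377}$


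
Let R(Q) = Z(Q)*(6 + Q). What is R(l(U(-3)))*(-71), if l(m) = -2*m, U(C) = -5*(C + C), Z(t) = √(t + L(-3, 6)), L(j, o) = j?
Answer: 11502*I*√7 ≈ 30431.0*I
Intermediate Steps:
Z(t) = √(-3 + t) (Z(t) = √(t - 3) = √(-3 + t))
U(C) = -10*C
R(Q) = √(-3 + Q)*(6 + Q)
R(l(U(-3)))*(-71) = (√(-3 - (-20)*(-3))*(6 - (-20)*(-3)))*(-71) = (√(-3 - 2*30)*(6 - 2*30))*(-71) = (√(-3 - 60)*(6 - 60))*(-71) = (√(-63)*(-54))*(-71) = ((3*I*√7)*(-54))*(-71) = -162*I*√7*(-71) = 11502*I*√7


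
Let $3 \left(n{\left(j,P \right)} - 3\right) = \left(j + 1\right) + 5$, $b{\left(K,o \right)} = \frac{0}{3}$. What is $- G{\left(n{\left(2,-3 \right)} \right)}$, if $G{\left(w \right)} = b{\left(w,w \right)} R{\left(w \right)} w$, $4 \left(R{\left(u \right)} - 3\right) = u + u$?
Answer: $0$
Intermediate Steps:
$b{\left(K,o \right)} = 0$ ($b{\left(K,o \right)} = 0 \cdot \frac{1}{3} = 0$)
$R{\left(u \right)} = 3 + \frac{u}{2}$ ($R{\left(u \right)} = 3 + \frac{u + u}{4} = 3 + \frac{2 u}{4} = 3 + \frac{u}{2}$)
$n{\left(j,P \right)} = 5 + \frac{j}{3}$ ($n{\left(j,P \right)} = 3 + \frac{\left(j + 1\right) + 5}{3} = 3 + \frac{\left(1 + j\right) + 5}{3} = 3 + \frac{6 + j}{3} = 3 + \left(2 + \frac{j}{3}\right) = 5 + \frac{j}{3}$)
$G{\left(w \right)} = 0$ ($G{\left(w \right)} = 0 \left(3 + \frac{w}{2}\right) w = 0 w = 0$)
$- G{\left(n{\left(2,-3 \right)} \right)} = \left(-1\right) 0 = 0$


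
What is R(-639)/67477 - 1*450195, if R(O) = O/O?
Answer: -30377808014/67477 ≈ -4.5020e+5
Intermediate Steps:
R(O) = 1
R(-639)/67477 - 1*450195 = 1/67477 - 1*450195 = 1*(1/67477) - 450195 = 1/67477 - 450195 = -30377808014/67477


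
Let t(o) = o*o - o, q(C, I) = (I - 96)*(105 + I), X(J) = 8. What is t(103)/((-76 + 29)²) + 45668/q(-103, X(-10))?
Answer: 897763/5491574 ≈ 0.16348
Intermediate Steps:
q(C, I) = (-96 + I)*(105 + I)
t(o) = o² - o
t(103)/((-76 + 29)²) + 45668/q(-103, X(-10)) = (103*(-1 + 103))/((-76 + 29)²) + 45668/(-10080 + 8² + 9*8) = (103*102)/((-47)²) + 45668/(-10080 + 64 + 72) = 10506/2209 + 45668/(-9944) = 10506*(1/2209) + 45668*(-1/9944) = 10506/2209 - 11417/2486 = 897763/5491574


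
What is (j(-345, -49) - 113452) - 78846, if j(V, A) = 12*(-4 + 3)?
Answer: -192310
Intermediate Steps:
j(V, A) = -12 (j(V, A) = 12*(-1) = -12)
(j(-345, -49) - 113452) - 78846 = (-12 - 113452) - 78846 = -113464 - 78846 = -192310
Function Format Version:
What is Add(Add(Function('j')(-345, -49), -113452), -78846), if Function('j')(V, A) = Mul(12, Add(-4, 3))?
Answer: -192310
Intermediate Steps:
Function('j')(V, A) = -12 (Function('j')(V, A) = Mul(12, -1) = -12)
Add(Add(Function('j')(-345, -49), -113452), -78846) = Add(Add(-12, -113452), -78846) = Add(-113464, -78846) = -192310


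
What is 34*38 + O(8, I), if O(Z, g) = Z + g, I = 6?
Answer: 1306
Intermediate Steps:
34*38 + O(8, I) = 34*38 + (8 + 6) = 1292 + 14 = 1306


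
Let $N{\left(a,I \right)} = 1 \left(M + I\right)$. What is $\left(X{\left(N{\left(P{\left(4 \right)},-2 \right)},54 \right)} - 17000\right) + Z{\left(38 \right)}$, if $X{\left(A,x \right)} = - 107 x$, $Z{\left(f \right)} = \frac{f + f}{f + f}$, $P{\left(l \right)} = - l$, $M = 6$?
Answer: $-22777$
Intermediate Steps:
$Z{\left(f \right)} = 1$ ($Z{\left(f \right)} = \frac{2 f}{2 f} = 2 f \frac{1}{2 f} = 1$)
$N{\left(a,I \right)} = 6 + I$ ($N{\left(a,I \right)} = 1 \left(6 + I\right) = 6 + I$)
$\left(X{\left(N{\left(P{\left(4 \right)},-2 \right)},54 \right)} - 17000\right) + Z{\left(38 \right)} = \left(\left(-107\right) 54 - 17000\right) + 1 = \left(-5778 - 17000\right) + 1 = -22778 + 1 = -22777$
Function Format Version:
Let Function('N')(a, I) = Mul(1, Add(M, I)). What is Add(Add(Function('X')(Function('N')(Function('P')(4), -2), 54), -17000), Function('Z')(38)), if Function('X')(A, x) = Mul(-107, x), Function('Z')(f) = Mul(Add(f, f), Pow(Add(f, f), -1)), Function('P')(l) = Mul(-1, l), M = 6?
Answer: -22777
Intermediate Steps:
Function('Z')(f) = 1 (Function('Z')(f) = Mul(Mul(2, f), Pow(Mul(2, f), -1)) = Mul(Mul(2, f), Mul(Rational(1, 2), Pow(f, -1))) = 1)
Function('N')(a, I) = Add(6, I) (Function('N')(a, I) = Mul(1, Add(6, I)) = Add(6, I))
Add(Add(Function('X')(Function('N')(Function('P')(4), -2), 54), -17000), Function('Z')(38)) = Add(Add(Mul(-107, 54), -17000), 1) = Add(Add(-5778, -17000), 1) = Add(-22778, 1) = -22777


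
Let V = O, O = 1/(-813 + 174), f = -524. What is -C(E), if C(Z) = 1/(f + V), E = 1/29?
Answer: 639/334837 ≈ 0.0019084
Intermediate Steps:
E = 1/29 ≈ 0.034483
O = -1/639 (O = 1/(-639) = -1/639 ≈ -0.0015649)
V = -1/639 ≈ -0.0015649
C(Z) = -639/334837 (C(Z) = 1/(-524 - 1/639) = 1/(-334837/639) = -639/334837)
-C(E) = -1*(-639/334837) = 639/334837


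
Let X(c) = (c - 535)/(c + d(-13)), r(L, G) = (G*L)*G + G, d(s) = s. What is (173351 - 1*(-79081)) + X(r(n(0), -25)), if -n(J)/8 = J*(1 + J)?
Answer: 4796488/19 ≈ 2.5245e+5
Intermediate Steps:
n(J) = -8*J*(1 + J)
r(L, G) = G + L*G**2 (r(L, G) = L*G**2 + G = G + L*G**2)
X(c) = (-535 + c)/(-13 + c) (X(c) = (c - 535)/(c - 13) = (-535 + c)/(-13 + c))
(173351 - 1*(-79081)) + X(r(n(0), -25)) = (173351 - 1*(-79081)) + (-535 - 25*(1 - (-200)*0*(1 + 0)))/(-13 - 25*(1 - (-200)*0*(1 + 0))) = (173351 + 79081) + (-535 - 25*(1 - (-200)*0))/(-13 - 25*(1 - (-200)*0)) = 252432 + (-535 - 25*(1 - 25*0))/(-13 - 25*(1 - 25*0)) = 252432 + (-535 - 25*(1 + 0))/(-13 - 25*(1 + 0)) = 252432 + (-535 - 25*1)/(-13 - 25*1) = 252432 + (-535 - 25)/(-13 - 25) = 252432 - 560/(-38) = 252432 - 1/38*(-560) = 252432 + 280/19 = 4796488/19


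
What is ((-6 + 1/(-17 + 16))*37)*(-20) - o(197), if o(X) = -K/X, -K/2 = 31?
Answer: 1020398/197 ≈ 5179.7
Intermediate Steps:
K = -62 (K = -2*31 = -62)
o(X) = 62/X (o(X) = -(-62)/X = 62/X)
((-6 + 1/(-17 + 16))*37)*(-20) - o(197) = ((-6 + 1/(-17 + 16))*37)*(-20) - 62/197 = ((-6 + 1/(-1))*37)*(-20) - 62/197 = ((-6 - 1)*37)*(-20) - 1*62/197 = -7*37*(-20) - 62/197 = -259*(-20) - 62/197 = 5180 - 62/197 = 1020398/197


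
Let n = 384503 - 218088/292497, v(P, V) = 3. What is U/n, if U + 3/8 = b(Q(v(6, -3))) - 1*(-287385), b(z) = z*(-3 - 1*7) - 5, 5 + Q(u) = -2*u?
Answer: 224239607583/299908682408 ≈ 0.74769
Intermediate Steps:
Q(u) = -5 - 2*u
b(z) = -5 - 10*z (b(z) = z*(-3 - 7) - 5 = z*(-10) - 5 = -10*z - 5 = -5 - 10*z)
U = 2299917/8 (U = -3/8 + ((-5 - 10*(-5 - 2*3)) - 1*(-287385)) = -3/8 + ((-5 - 10*(-5 - 6)) + 287385) = -3/8 + ((-5 - 10*(-11)) + 287385) = -3/8 + ((-5 + 110) + 287385) = -3/8 + (105 + 287385) = -3/8 + 287490 = 2299917/8 ≈ 2.8749e+5)
n = 37488585301/97499 (n = 384503 - 218088/292497 = 384503 - 1*72696/97499 = 384503 - 72696/97499 = 37488585301/97499 ≈ 3.8450e+5)
U/n = 2299917/(8*(37488585301/97499)) = (2299917/8)*(97499/37488585301) = 224239607583/299908682408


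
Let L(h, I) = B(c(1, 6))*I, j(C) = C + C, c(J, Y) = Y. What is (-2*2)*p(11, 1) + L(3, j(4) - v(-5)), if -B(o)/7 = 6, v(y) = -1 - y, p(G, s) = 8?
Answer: -200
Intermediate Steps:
j(C) = 2*C
B(o) = -42 (B(o) = -7*6 = -42)
L(h, I) = -42*I
(-2*2)*p(11, 1) + L(3, j(4) - v(-5)) = -2*2*8 - 42*(2*4 - (-1 - 1*(-5))) = -4*8 - 42*(8 - (-1 + 5)) = -32 - 42*(8 - 1*4) = -32 - 42*(8 - 4) = -32 - 42*4 = -32 - 168 = -200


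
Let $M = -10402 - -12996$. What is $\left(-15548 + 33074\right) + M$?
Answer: $20120$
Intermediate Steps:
$M = 2594$ ($M = -10402 + 12996 = 2594$)
$\left(-15548 + 33074\right) + M = \left(-15548 + 33074\right) + 2594 = 17526 + 2594 = 20120$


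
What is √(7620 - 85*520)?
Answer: 2*I*√9145 ≈ 191.26*I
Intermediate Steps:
√(7620 - 85*520) = √(7620 - 44200) = √(-36580) = 2*I*√9145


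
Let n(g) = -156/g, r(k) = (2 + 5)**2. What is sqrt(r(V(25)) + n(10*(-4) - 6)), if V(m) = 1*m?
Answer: sqrt(27715)/23 ≈ 7.2382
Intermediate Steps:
V(m) = m
r(k) = 49 (r(k) = 7**2 = 49)
sqrt(r(V(25)) + n(10*(-4) - 6)) = sqrt(49 - 156/(10*(-4) - 6)) = sqrt(49 - 156/(-40 - 6)) = sqrt(49 - 156/(-46)) = sqrt(49 - 156*(-1/46)) = sqrt(49 + 78/23) = sqrt(1205/23) = sqrt(27715)/23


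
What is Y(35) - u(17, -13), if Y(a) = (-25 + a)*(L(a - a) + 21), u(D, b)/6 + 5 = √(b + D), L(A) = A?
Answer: 228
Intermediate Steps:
u(D, b) = -30 + 6*√(D + b) (u(D, b) = -30 + 6*√(b + D) = -30 + 6*√(D + b))
Y(a) = -525 + 21*a (Y(a) = (-25 + a)*((a - a) + 21) = (-25 + a)*(0 + 21) = (-25 + a)*21 = -525 + 21*a)
Y(35) - u(17, -13) = (-525 + 21*35) - (-30 + 6*√(17 - 13)) = (-525 + 735) - (-30 + 6*√4) = 210 - (-30 + 6*2) = 210 - (-30 + 12) = 210 - 1*(-18) = 210 + 18 = 228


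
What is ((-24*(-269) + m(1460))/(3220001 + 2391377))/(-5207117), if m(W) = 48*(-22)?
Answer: -2700/14609550888613 ≈ -1.8481e-10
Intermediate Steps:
m(W) = -1056
((-24*(-269) + m(1460))/(3220001 + 2391377))/(-5207117) = ((-24*(-269) - 1056)/(3220001 + 2391377))/(-5207117) = ((6456 - 1056)/5611378)*(-1/5207117) = (5400*(1/5611378))*(-1/5207117) = (2700/2805689)*(-1/5207117) = -2700/14609550888613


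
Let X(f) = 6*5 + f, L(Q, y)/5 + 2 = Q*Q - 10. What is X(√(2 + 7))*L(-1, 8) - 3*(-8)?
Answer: -1791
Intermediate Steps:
L(Q, y) = -60 + 5*Q² (L(Q, y) = -10 + 5*(Q*Q - 10) = -10 + 5*(Q² - 10) = -10 + 5*(-10 + Q²) = -10 + (-50 + 5*Q²) = -60 + 5*Q²)
X(f) = 30 + f
X(√(2 + 7))*L(-1, 8) - 3*(-8) = (30 + √(2 + 7))*(-60 + 5*(-1)²) - 3*(-8) = (30 + √9)*(-60 + 5*1) + 24 = (30 + 3)*(-60 + 5) + 24 = 33*(-55) + 24 = -1815 + 24 = -1791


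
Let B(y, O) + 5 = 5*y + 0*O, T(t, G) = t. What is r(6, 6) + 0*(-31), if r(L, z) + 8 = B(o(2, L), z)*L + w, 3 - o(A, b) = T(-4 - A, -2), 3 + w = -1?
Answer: 228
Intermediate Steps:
w = -4 (w = -3 - 1 = -4)
o(A, b) = 7 + A (o(A, b) = 3 - (-4 - A) = 3 + (4 + A) = 7 + A)
B(y, O) = -5 + 5*y (B(y, O) = -5 + (5*y + 0*O) = -5 + (5*y + 0) = -5 + 5*y)
r(L, z) = -12 + 40*L (r(L, z) = -8 + ((-5 + 5*(7 + 2))*L - 4) = -8 + ((-5 + 5*9)*L - 4) = -8 + ((-5 + 45)*L - 4) = -8 + (40*L - 4) = -8 + (-4 + 40*L) = -12 + 40*L)
r(6, 6) + 0*(-31) = (-12 + 40*6) + 0*(-31) = (-12 + 240) + 0 = 228 + 0 = 228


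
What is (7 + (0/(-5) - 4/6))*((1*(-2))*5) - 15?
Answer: -235/3 ≈ -78.333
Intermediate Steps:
(7 + (0/(-5) - 4/6))*((1*(-2))*5) - 15 = (7 + (0*(-⅕) - 4*⅙))*(-2*5) - 15 = (7 + (0 - ⅔))*(-10) - 15 = (7 - ⅔)*(-10) - 15 = (19/3)*(-10) - 15 = -190/3 - 15 = -235/3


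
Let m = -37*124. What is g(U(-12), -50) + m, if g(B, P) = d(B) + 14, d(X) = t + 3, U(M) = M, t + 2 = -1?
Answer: -4574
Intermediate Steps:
t = -3 (t = -2 - 1 = -3)
m = -4588
d(X) = 0 (d(X) = -3 + 3 = 0)
g(B, P) = 14 (g(B, P) = 0 + 14 = 14)
g(U(-12), -50) + m = 14 - 4588 = -4574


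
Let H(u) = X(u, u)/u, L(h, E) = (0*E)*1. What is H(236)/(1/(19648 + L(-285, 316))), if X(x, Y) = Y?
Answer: 19648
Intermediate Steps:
L(h, E) = 0 (L(h, E) = 0*1 = 0)
H(u) = 1 (H(u) = u/u = 1)
H(236)/(1/(19648 + L(-285, 316))) = 1/1/(19648 + 0) = 1/1/19648 = 1/(1/19648) = 1*19648 = 19648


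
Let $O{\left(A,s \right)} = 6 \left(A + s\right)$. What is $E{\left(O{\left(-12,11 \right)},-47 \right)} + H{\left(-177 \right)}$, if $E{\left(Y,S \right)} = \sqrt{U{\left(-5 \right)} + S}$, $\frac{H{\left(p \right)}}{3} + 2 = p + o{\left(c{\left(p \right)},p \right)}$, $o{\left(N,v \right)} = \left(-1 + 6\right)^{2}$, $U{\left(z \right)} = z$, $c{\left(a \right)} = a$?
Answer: $-462 + 2 i \sqrt{13} \approx -462.0 + 7.2111 i$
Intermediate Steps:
$O{\left(A,s \right)} = 6 A + 6 s$
$o{\left(N,v \right)} = 25$ ($o{\left(N,v \right)} = 5^{2} = 25$)
$H{\left(p \right)} = 69 + 3 p$ ($H{\left(p \right)} = -6 + 3 \left(p + 25\right) = -6 + 3 \left(25 + p\right) = -6 + \left(75 + 3 p\right) = 69 + 3 p$)
$E{\left(Y,S \right)} = \sqrt{-5 + S}$
$E{\left(O{\left(-12,11 \right)},-47 \right)} + H{\left(-177 \right)} = \sqrt{-5 - 47} + \left(69 + 3 \left(-177\right)\right) = \sqrt{-52} + \left(69 - 531\right) = 2 i \sqrt{13} - 462 = -462 + 2 i \sqrt{13}$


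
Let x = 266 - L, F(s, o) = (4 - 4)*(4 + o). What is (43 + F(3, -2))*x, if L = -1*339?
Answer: 26015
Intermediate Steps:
L = -339
F(s, o) = 0 (F(s, o) = 0*(4 + o) = 0)
x = 605 (x = 266 - 1*(-339) = 266 + 339 = 605)
(43 + F(3, -2))*x = (43 + 0)*605 = 43*605 = 26015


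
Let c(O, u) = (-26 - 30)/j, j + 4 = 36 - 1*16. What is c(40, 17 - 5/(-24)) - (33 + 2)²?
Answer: -2457/2 ≈ -1228.5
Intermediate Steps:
j = 16 (j = -4 + (36 - 1*16) = -4 + (36 - 16) = -4 + 20 = 16)
c(O, u) = -7/2 (c(O, u) = (-26 - 30)/16 = -56*1/16 = -7/2)
c(40, 17 - 5/(-24)) - (33 + 2)² = -7/2 - (33 + 2)² = -7/2 - 1*35² = -7/2 - 1*1225 = -7/2 - 1225 = -2457/2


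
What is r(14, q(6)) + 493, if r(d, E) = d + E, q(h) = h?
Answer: 513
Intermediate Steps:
r(d, E) = E + d
r(14, q(6)) + 493 = (6 + 14) + 493 = 20 + 493 = 513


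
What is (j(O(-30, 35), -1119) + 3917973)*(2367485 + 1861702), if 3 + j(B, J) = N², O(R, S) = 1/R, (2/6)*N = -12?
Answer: 16575308816742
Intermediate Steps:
N = -36 (N = 3*(-12) = -36)
j(B, J) = 1293 (j(B, J) = -3 + (-36)² = -3 + 1296 = 1293)
(j(O(-30, 35), -1119) + 3917973)*(2367485 + 1861702) = (1293 + 3917973)*(2367485 + 1861702) = 3919266*4229187 = 16575308816742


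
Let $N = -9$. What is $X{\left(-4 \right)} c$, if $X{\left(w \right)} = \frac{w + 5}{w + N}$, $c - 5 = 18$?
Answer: $- \frac{23}{13} \approx -1.7692$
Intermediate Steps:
$c = 23$ ($c = 5 + 18 = 23$)
$X{\left(w \right)} = \frac{5 + w}{-9 + w}$ ($X{\left(w \right)} = \frac{w + 5}{w - 9} = \frac{5 + w}{-9 + w}$)
$X{\left(-4 \right)} c = \frac{5 - 4}{-9 - 4} \cdot 23 = \frac{1}{-13} \cdot 1 \cdot 23 = \left(- \frac{1}{13}\right) 1 \cdot 23 = \left(- \frac{1}{13}\right) 23 = - \frac{23}{13}$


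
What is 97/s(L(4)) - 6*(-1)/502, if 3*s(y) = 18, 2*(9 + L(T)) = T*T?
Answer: 24365/1506 ≈ 16.179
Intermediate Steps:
L(T) = -9 + T**2/2 (L(T) = -9 + (T*T)/2 = -9 + T**2/2)
s(y) = 6 (s(y) = (1/3)*18 = 6)
97/s(L(4)) - 6*(-1)/502 = 97/6 - 6*(-1)/502 = 97*(1/6) + 6*(1/502) = 97/6 + 3/251 = 24365/1506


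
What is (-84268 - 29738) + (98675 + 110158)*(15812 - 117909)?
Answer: -21321336807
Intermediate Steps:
(-84268 - 29738) + (98675 + 110158)*(15812 - 117909) = -114006 + 208833*(-102097) = -114006 - 21321222801 = -21321336807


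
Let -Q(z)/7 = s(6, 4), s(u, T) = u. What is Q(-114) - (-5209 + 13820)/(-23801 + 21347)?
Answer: -94457/2454 ≈ -38.491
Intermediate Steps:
Q(z) = -42 (Q(z) = -7*6 = -42)
Q(-114) - (-5209 + 13820)/(-23801 + 21347) = -42 - (-5209 + 13820)/(-23801 + 21347) = -42 - 8611/(-2454) = -42 - 8611*(-1)/2454 = -42 - 1*(-8611/2454) = -42 + 8611/2454 = -94457/2454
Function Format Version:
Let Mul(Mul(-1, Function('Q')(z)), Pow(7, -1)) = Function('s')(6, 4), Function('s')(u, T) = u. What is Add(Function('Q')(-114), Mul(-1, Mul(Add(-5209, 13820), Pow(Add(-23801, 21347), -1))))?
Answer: Rational(-94457, 2454) ≈ -38.491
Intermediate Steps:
Function('Q')(z) = -42 (Function('Q')(z) = Mul(-7, 6) = -42)
Add(Function('Q')(-114), Mul(-1, Mul(Add(-5209, 13820), Pow(Add(-23801, 21347), -1)))) = Add(-42, Mul(-1, Mul(Add(-5209, 13820), Pow(Add(-23801, 21347), -1)))) = Add(-42, Mul(-1, Mul(8611, Pow(-2454, -1)))) = Add(-42, Mul(-1, Mul(8611, Rational(-1, 2454)))) = Add(-42, Mul(-1, Rational(-8611, 2454))) = Add(-42, Rational(8611, 2454)) = Rational(-94457, 2454)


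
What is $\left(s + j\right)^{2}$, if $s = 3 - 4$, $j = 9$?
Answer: $64$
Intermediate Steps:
$s = -1$
$\left(s + j\right)^{2} = \left(-1 + 9\right)^{2} = 8^{2} = 64$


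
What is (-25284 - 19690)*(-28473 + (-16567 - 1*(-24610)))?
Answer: 918818820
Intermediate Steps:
(-25284 - 19690)*(-28473 + (-16567 - 1*(-24610))) = -44974*(-28473 + (-16567 + 24610)) = -44974*(-28473 + 8043) = -44974*(-20430) = 918818820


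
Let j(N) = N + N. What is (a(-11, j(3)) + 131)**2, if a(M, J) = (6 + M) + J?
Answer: 17424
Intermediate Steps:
j(N) = 2*N
a(M, J) = 6 + J + M
(a(-11, j(3)) + 131)**2 = ((6 + 2*3 - 11) + 131)**2 = ((6 + 6 - 11) + 131)**2 = (1 + 131)**2 = 132**2 = 17424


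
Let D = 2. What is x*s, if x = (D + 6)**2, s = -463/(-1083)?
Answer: 29632/1083 ≈ 27.361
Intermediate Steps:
s = 463/1083 (s = -463*(-1/1083) = 463/1083 ≈ 0.42752)
x = 64 (x = (2 + 6)**2 = 8**2 = 64)
x*s = 64*(463/1083) = 29632/1083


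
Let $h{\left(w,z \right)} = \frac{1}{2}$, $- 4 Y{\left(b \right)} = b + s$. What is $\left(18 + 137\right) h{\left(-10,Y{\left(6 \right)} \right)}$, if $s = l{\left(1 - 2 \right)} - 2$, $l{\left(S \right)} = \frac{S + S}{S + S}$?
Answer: $\frac{155}{2} \approx 77.5$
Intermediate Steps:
$l{\left(S \right)} = 1$ ($l{\left(S \right)} = \frac{2 S}{2 S} = 2 S \frac{1}{2 S} = 1$)
$s = -1$ ($s = 1 - 2 = -1$)
$Y{\left(b \right)} = \frac{1}{4} - \frac{b}{4}$ ($Y{\left(b \right)} = - \frac{b - 1}{4} = - \frac{-1 + b}{4} = \frac{1}{4} - \frac{b}{4}$)
$h{\left(w,z \right)} = \frac{1}{2}$
$\left(18 + 137\right) h{\left(-10,Y{\left(6 \right)} \right)} = \left(18 + 137\right) \frac{1}{2} = 155 \cdot \frac{1}{2} = \frac{155}{2}$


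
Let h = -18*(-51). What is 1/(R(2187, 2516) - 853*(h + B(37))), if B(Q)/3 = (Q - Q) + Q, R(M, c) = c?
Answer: -1/875221 ≈ -1.1426e-6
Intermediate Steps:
B(Q) = 3*Q (B(Q) = 3*((Q - Q) + Q) = 3*(0 + Q) = 3*Q)
h = 918
1/(R(2187, 2516) - 853*(h + B(37))) = 1/(2516 - 853*(918 + 3*37)) = 1/(2516 - 853*(918 + 111)) = 1/(2516 - 853*1029) = 1/(2516 - 877737) = 1/(-875221) = -1/875221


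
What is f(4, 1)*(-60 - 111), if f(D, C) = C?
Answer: -171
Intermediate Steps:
f(4, 1)*(-60 - 111) = 1*(-60 - 111) = 1*(-171) = -171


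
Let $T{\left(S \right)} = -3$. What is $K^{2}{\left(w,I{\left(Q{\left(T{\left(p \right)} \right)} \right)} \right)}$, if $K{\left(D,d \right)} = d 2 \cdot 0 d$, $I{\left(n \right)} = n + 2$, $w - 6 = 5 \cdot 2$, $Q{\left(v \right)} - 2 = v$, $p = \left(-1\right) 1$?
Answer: $0$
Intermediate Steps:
$p = -1$
$Q{\left(v \right)} = 2 + v$
$w = 16$ ($w = 6 + 5 \cdot 2 = 6 + 10 = 16$)
$I{\left(n \right)} = 2 + n$
$K{\left(D,d \right)} = 0$ ($K{\left(D,d \right)} = d 0 d = 0 d = 0$)
$K^{2}{\left(w,I{\left(Q{\left(T{\left(p \right)} \right)} \right)} \right)} = 0^{2} = 0$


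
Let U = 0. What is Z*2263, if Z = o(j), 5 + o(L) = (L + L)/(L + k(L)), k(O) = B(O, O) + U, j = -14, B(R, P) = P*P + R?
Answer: -70153/6 ≈ -11692.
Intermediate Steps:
B(R, P) = R + P**2 (B(R, P) = P**2 + R = R + P**2)
k(O) = O + O**2 (k(O) = (O + O**2) + 0 = O + O**2)
o(L) = -5 + 2*L/(L + L*(1 + L)) (o(L) = -5 + (L + L)/(L + L*(1 + L)) = -5 + (2*L)/(L + L*(1 + L)) = -5 + 2*L/(L + L*(1 + L)))
Z = -31/6 (Z = (-8 - 5*(-14))/(2 - 14) = (-8 + 70)/(-12) = -1/12*62 = -31/6 ≈ -5.1667)
Z*2263 = -31/6*2263 = -70153/6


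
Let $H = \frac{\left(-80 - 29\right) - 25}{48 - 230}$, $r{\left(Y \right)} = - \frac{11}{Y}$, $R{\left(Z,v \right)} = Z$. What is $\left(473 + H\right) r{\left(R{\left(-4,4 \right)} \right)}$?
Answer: $\frac{237105}{182} \approx 1302.8$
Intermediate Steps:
$H = \frac{67}{91}$ ($H = \frac{\left(-80 - 29\right) - 25}{-182} = \left(-109 - 25\right) \left(- \frac{1}{182}\right) = \left(-134\right) \left(- \frac{1}{182}\right) = \frac{67}{91} \approx 0.73626$)
$\left(473 + H\right) r{\left(R{\left(-4,4 \right)} \right)} = \left(473 + \frac{67}{91}\right) \left(- \frac{11}{-4}\right) = \frac{43110 \left(\left(-11\right) \left(- \frac{1}{4}\right)\right)}{91} = \frac{43110}{91} \cdot \frac{11}{4} = \frac{237105}{182}$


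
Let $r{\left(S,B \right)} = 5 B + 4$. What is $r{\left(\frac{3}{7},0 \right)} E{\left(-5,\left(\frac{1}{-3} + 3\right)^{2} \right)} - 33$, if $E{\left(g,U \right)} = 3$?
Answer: $-21$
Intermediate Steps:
$r{\left(S,B \right)} = 4 + 5 B$
$r{\left(\frac{3}{7},0 \right)} E{\left(-5,\left(\frac{1}{-3} + 3\right)^{2} \right)} - 33 = \left(4 + 5 \cdot 0\right) 3 - 33 = \left(4 + 0\right) 3 - 33 = 4 \cdot 3 - 33 = 12 - 33 = -21$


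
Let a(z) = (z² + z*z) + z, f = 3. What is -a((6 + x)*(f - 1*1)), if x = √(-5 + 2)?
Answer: -276 - 98*I*√3 ≈ -276.0 - 169.74*I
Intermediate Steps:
x = I*√3 (x = √(-3) = I*√3 ≈ 1.732*I)
a(z) = z + 2*z² (a(z) = (z² + z²) + z = 2*z² + z = z + 2*z²)
-a((6 + x)*(f - 1*1)) = -(6 + I*√3)*(3 - 1*1)*(1 + 2*((6 + I*√3)*(3 - 1*1))) = -(6 + I*√3)*(3 - 1)*(1 + 2*((6 + I*√3)*(3 - 1))) = -(6 + I*√3)*2*(1 + 2*((6 + I*√3)*2)) = -(12 + 2*I*√3)*(1 + 2*(12 + 2*I*√3)) = -(12 + 2*I*√3)*(1 + (24 + 4*I*√3)) = -(12 + 2*I*√3)*(25 + 4*I*√3)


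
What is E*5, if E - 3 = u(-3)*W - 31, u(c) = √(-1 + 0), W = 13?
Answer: -140 + 65*I ≈ -140.0 + 65.0*I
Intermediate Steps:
u(c) = I (u(c) = √(-1) = I)
E = -28 + 13*I (E = 3 + (I*13 - 31) = 3 + (13*I - 31) = 3 + (-31 + 13*I) = -28 + 13*I ≈ -28.0 + 13.0*I)
E*5 = (-28 + 13*I)*5 = -140 + 65*I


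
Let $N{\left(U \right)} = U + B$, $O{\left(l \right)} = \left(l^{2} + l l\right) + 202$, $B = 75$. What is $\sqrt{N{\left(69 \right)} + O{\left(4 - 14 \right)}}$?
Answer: $\sqrt{546} \approx 23.367$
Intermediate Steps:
$O{\left(l \right)} = 202 + 2 l^{2}$ ($O{\left(l \right)} = \left(l^{2} + l^{2}\right) + 202 = 2 l^{2} + 202 = 202 + 2 l^{2}$)
$N{\left(U \right)} = 75 + U$ ($N{\left(U \right)} = U + 75 = 75 + U$)
$\sqrt{N{\left(69 \right)} + O{\left(4 - 14 \right)}} = \sqrt{\left(75 + 69\right) + \left(202 + 2 \left(4 - 14\right)^{2}\right)} = \sqrt{144 + \left(202 + 2 \left(4 - 14\right)^{2}\right)} = \sqrt{144 + \left(202 + 2 \left(-10\right)^{2}\right)} = \sqrt{144 + \left(202 + 2 \cdot 100\right)} = \sqrt{144 + \left(202 + 200\right)} = \sqrt{144 + 402} = \sqrt{546}$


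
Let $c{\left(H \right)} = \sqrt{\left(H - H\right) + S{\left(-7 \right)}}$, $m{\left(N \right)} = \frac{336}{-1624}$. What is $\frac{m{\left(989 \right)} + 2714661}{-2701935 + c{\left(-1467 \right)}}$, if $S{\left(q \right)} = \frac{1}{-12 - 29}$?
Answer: $- \frac{8721121204906605}{8680238312883554} - \frac{78725163 i \sqrt{41}}{8680238312883554} \approx -1.0047 - 5.8073 \cdot 10^{-8} i$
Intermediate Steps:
$S{\left(q \right)} = - \frac{1}{41}$ ($S{\left(q \right)} = \frac{1}{-41} = - \frac{1}{41}$)
$m{\left(N \right)} = - \frac{6}{29}$ ($m{\left(N \right)} = 336 \left(- \frac{1}{1624}\right) = - \frac{6}{29}$)
$c{\left(H \right)} = \frac{i \sqrt{41}}{41}$ ($c{\left(H \right)} = \sqrt{\left(H - H\right) - \frac{1}{41}} = \sqrt{0 - \frac{1}{41}} = \sqrt{- \frac{1}{41}} = \frac{i \sqrt{41}}{41}$)
$\frac{m{\left(989 \right)} + 2714661}{-2701935 + c{\left(-1467 \right)}} = \frac{- \frac{6}{29} + 2714661}{-2701935 + \frac{i \sqrt{41}}{41}} = \frac{78725163}{29 \left(-2701935 + \frac{i \sqrt{41}}{41}\right)}$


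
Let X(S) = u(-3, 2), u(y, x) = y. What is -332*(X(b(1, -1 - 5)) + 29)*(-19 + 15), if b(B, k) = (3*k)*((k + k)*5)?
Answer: 34528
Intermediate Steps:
b(B, k) = 30*k² (b(B, k) = (3*k)*((2*k)*5) = (3*k)*(10*k) = 30*k²)
X(S) = -3
-332*(X(b(1, -1 - 5)) + 29)*(-19 + 15) = -332*(-3 + 29)*(-19 + 15) = -8632*(-4) = -332*(-104) = 34528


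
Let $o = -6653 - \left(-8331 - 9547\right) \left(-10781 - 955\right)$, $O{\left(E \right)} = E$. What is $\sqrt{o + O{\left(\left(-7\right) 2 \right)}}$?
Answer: $5 i \sqrt{8392915} \approx 14485.0 i$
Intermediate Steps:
$o = -209822861$ ($o = -6653 - \left(-17878\right) \left(-11736\right) = -6653 - 209816208 = -209822861$)
$\sqrt{o + O{\left(\left(-7\right) 2 \right)}} = \sqrt{-209822861 - 14} = \sqrt{-209822875} = 5 i \sqrt{8392915}$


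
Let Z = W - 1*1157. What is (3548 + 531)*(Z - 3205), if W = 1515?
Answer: -11612913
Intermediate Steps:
Z = 358 (Z = 1515 - 1*1157 = 1515 - 1157 = 358)
(3548 + 531)*(Z - 3205) = (3548 + 531)*(358 - 3205) = 4079*(-2847) = -11612913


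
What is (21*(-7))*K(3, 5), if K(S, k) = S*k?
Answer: -2205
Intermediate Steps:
(21*(-7))*K(3, 5) = (21*(-7))*(3*5) = -147*15 = -2205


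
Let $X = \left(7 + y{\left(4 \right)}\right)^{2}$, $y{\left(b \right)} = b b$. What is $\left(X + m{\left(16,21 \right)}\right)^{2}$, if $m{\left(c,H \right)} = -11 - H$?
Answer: $247009$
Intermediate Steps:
$y{\left(b \right)} = b^{2}$
$X = 529$ ($X = \left(7 + 4^{2}\right)^{2} = \left(7 + 16\right)^{2} = 23^{2} = 529$)
$\left(X + m{\left(16,21 \right)}\right)^{2} = \left(529 - 32\right)^{2} = 497^{2} = 247009$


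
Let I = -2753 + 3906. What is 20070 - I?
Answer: 18917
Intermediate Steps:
I = 1153
20070 - I = 20070 - 1*1153 = 20070 - 1153 = 18917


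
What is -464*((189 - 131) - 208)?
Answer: 69600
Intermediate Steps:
-464*((189 - 131) - 208) = -464*(58 - 208) = -464*(-150) = 69600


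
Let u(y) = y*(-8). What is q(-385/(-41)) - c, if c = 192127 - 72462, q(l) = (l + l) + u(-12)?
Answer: -4901559/41 ≈ -1.1955e+5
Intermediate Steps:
u(y) = -8*y
q(l) = 96 + 2*l (q(l) = (l + l) - 8*(-12) = 2*l + 96 = 96 + 2*l)
c = 119665
q(-385/(-41)) - c = (96 + 2*(-385/(-41))) - 1*119665 = (96 + 2*(-385*(-1/41))) - 119665 = (96 + 2*(385/41)) - 119665 = (96 + 770/41) - 119665 = 4706/41 - 119665 = -4901559/41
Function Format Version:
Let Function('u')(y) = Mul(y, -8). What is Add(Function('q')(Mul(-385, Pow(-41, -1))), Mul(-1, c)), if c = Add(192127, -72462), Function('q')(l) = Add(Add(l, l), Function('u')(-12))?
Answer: Rational(-4901559, 41) ≈ -1.1955e+5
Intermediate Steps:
Function('u')(y) = Mul(-8, y)
Function('q')(l) = Add(96, Mul(2, l)) (Function('q')(l) = Add(Add(l, l), Mul(-8, -12)) = Add(Mul(2, l), 96) = Add(96, Mul(2, l)))
c = 119665
Add(Function('q')(Mul(-385, Pow(-41, -1))), Mul(-1, c)) = Add(Add(96, Mul(2, Mul(-385, Pow(-41, -1)))), Mul(-1, 119665)) = Add(Add(96, Mul(2, Mul(-385, Rational(-1, 41)))), -119665) = Add(Add(96, Mul(2, Rational(385, 41))), -119665) = Add(Add(96, Rational(770, 41)), -119665) = Add(Rational(4706, 41), -119665) = Rational(-4901559, 41)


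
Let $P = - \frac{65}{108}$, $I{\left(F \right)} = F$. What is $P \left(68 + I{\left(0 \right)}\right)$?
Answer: $- \frac{1105}{27} \approx -40.926$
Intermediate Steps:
$P = - \frac{65}{108}$ ($P = \left(-65\right) \frac{1}{108} = - \frac{65}{108} \approx -0.60185$)
$P \left(68 + I{\left(0 \right)}\right) = - \frac{65 \left(68 + 0\right)}{108} = \left(- \frac{65}{108}\right) 68 = - \frac{1105}{27}$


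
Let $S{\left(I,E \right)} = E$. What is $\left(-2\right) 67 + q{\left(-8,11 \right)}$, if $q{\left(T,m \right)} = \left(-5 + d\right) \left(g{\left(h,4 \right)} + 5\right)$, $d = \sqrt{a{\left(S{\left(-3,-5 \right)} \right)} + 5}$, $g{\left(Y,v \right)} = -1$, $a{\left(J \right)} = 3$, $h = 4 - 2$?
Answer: $-154 + 8 \sqrt{2} \approx -142.69$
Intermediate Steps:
$h = 2$
$d = 2 \sqrt{2}$ ($d = \sqrt{3 + 5} = \sqrt{8} = 2 \sqrt{2} \approx 2.8284$)
$q{\left(T,m \right)} = -20 + 8 \sqrt{2}$ ($q{\left(T,m \right)} = \left(-5 + 2 \sqrt{2}\right) \left(-1 + 5\right) = \left(-5 + 2 \sqrt{2}\right) 4 = -20 + 8 \sqrt{2}$)
$\left(-2\right) 67 + q{\left(-8,11 \right)} = \left(-2\right) 67 - \left(20 - 8 \sqrt{2}\right) = -134 - \left(20 - 8 \sqrt{2}\right) = -154 + 8 \sqrt{2}$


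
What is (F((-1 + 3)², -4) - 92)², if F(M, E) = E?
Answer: 9216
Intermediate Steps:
(F((-1 + 3)², -4) - 92)² = (-4 - 92)² = (-96)² = 9216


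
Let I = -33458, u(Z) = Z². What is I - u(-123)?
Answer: -48587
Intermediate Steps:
I - u(-123) = -33458 - 1*(-123)² = -33458 - 1*15129 = -33458 - 15129 = -48587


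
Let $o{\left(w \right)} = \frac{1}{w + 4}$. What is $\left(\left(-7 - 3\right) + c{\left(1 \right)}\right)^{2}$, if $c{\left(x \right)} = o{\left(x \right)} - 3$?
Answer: $\frac{4096}{25} \approx 163.84$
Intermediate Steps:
$o{\left(w \right)} = \frac{1}{4 + w}$
$c{\left(x \right)} = -3 + \frac{1}{4 + x}$ ($c{\left(x \right)} = \frac{1}{4 + x} - 3 = -3 + \frac{1}{4 + x}$)
$\left(\left(-7 - 3\right) + c{\left(1 \right)}\right)^{2} = \left(\left(-7 - 3\right) + \frac{-11 - 3}{4 + 1}\right)^{2} = \left(\left(-7 - 3\right) + \frac{-11 - 3}{5}\right)^{2} = \left(-10 + \frac{1}{5} \left(-14\right)\right)^{2} = \left(-10 - \frac{14}{5}\right)^{2} = \left(- \frac{64}{5}\right)^{2} = \frac{4096}{25}$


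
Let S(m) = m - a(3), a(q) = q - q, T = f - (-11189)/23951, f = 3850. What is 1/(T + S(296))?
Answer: 23951/99312035 ≈ 0.00024117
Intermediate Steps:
T = 92222539/23951 (T = 3850 - (-11189)/23951 = 3850 - 1*(-11189/23951) = 3850 + 11189/23951 = 92222539/23951 ≈ 3850.5)
a(q) = 0
S(m) = m (S(m) = m - 1*0 = m + 0 = m)
1/(T + S(296)) = 1/(92222539/23951 + 296) = 1/(99312035/23951) = 23951/99312035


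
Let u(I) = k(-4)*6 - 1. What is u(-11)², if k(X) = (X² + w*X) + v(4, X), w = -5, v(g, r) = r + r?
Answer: 27889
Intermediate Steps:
v(g, r) = 2*r
k(X) = X² - 3*X (k(X) = (X² - 5*X) + 2*X = X² - 3*X)
u(I) = 167 (u(I) = -4*(-3 - 4)*6 - 1 = -4*(-7)*6 - 1 = 28*6 - 1 = 168 - 1 = 167)
u(-11)² = 167² = 27889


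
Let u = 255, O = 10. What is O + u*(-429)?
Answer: -109385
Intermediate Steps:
O + u*(-429) = 10 + 255*(-429) = 10 - 109395 = -109385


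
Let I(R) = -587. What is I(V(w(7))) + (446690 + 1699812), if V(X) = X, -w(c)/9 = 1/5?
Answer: 2145915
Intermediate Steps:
w(c) = -9/5
I(V(w(7))) + (446690 + 1699812) = -587 + (446690 + 1699812) = -587 + 2146502 = 2145915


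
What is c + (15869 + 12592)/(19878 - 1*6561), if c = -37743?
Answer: -167531690/4439 ≈ -37741.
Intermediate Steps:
c + (15869 + 12592)/(19878 - 1*6561) = -37743 + (15869 + 12592)/(19878 - 1*6561) = -37743 + 28461/(19878 - 6561) = -37743 + 28461/13317 = -37743 + 28461*(1/13317) = -37743 + 9487/4439 = -167531690/4439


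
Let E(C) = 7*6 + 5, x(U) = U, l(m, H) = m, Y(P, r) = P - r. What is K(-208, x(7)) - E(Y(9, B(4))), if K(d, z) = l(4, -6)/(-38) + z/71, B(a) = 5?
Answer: -63412/1349 ≈ -47.007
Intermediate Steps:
E(C) = 47 (E(C) = 42 + 5 = 47)
K(d, z) = -2/19 + z/71 (K(d, z) = 4/(-38) + z/71 = 4*(-1/38) + z*(1/71) = -2/19 + z/71)
K(-208, x(7)) - E(Y(9, B(4))) = (-2/19 + (1/71)*7) - 1*47 = (-2/19 + 7/71) - 47 = -9/1349 - 47 = -63412/1349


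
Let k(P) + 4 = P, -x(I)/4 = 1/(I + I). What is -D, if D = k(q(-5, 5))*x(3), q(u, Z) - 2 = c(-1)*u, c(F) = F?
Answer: 2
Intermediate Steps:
x(I) = -2/I (x(I) = -4/(I + I) = -4*1/(2*I) = -2/I)
q(u, Z) = 2 - u
k(P) = -4 + P
D = -2 (D = (-4 + (2 - 1*(-5)))*(-2/3) = (-4 + (2 + 5))*(-2*⅓) = (-4 + 7)*(-⅔) = 3*(-⅔) = -2)
-D = -1*(-2) = 2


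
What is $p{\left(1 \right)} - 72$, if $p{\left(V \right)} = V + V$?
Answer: $-70$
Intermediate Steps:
$p{\left(V \right)} = 2 V$
$p{\left(1 \right)} - 72 = 2 \cdot 1 - 72 = 2 - 72 = -70$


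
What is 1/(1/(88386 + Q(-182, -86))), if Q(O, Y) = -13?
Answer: 88373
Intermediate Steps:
1/(1/(88386 + Q(-182, -86))) = 1/(1/(88386 - 13)) = 1/(1/88373) = 88373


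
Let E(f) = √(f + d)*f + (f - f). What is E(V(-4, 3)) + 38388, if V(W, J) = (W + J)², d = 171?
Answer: 38388 + 2*√43 ≈ 38401.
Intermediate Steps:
V(W, J) = (J + W)²
E(f) = f*√(171 + f) (E(f) = √(f + 171)*f + (f - f) = √(171 + f)*f + 0 = f*√(171 + f) + 0 = f*√(171 + f))
E(V(-4, 3)) + 38388 = (3 - 4)²*√(171 + (3 - 4)²) + 38388 = (-1)²*√(171 + (-1)²) + 38388 = 1*√(171 + 1) + 38388 = 1*√172 + 38388 = 1*(2*√43) + 38388 = 2*√43 + 38388 = 38388 + 2*√43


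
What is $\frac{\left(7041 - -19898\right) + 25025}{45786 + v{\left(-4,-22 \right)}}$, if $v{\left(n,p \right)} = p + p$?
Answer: $\frac{25982}{22871} \approx 1.136$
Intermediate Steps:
$v{\left(n,p \right)} = 2 p$
$\frac{\left(7041 - -19898\right) + 25025}{45786 + v{\left(-4,-22 \right)}} = \frac{\left(7041 - -19898\right) + 25025}{45786 + 2 \left(-22\right)} = \frac{\left(7041 + 19898\right) + 25025}{45786 - 44} = \frac{26939 + 25025}{45742} = 51964 \cdot \frac{1}{45742} = \frac{25982}{22871}$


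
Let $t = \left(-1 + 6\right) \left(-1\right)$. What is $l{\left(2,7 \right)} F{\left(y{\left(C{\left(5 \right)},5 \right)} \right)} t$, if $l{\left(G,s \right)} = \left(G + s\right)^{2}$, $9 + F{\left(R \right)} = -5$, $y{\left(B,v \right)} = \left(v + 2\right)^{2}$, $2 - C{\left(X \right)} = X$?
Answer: $5670$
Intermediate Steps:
$C{\left(X \right)} = 2 - X$
$y{\left(B,v \right)} = \left(2 + v\right)^{2}$
$F{\left(R \right)} = -14$ ($F{\left(R \right)} = -9 - 5 = -14$)
$t = -5$ ($t = 5 \left(-1\right) = -5$)
$l{\left(2,7 \right)} F{\left(y{\left(C{\left(5 \right)},5 \right)} \right)} t = \left(2 + 7\right)^{2} \left(-14\right) \left(-5\right) = 9^{2} \left(-14\right) \left(-5\right) = 81 \left(-14\right) \left(-5\right) = \left(-1134\right) \left(-5\right) = 5670$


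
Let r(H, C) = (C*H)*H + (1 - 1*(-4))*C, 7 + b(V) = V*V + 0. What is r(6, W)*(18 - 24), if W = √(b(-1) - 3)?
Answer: -738*I ≈ -738.0*I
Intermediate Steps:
b(V) = -7 + V² (b(V) = -7 + (V*V + 0) = -7 + (V² + 0) = -7 + V²)
W = 3*I (W = √((-7 + (-1)²) - 3) = √((-7 + 1) - 3) = √(-6 - 3) = √(-9) = 3*I ≈ 3.0*I)
r(H, C) = 5*C + C*H² (r(H, C) = C*H² + (1 + 4)*C = C*H² + 5*C = 5*C + C*H²)
r(6, W)*(18 - 24) = ((3*I)*(5 + 6²))*(18 - 24) = ((3*I)*(5 + 36))*(-6) = ((3*I)*41)*(-6) = (123*I)*(-6) = -738*I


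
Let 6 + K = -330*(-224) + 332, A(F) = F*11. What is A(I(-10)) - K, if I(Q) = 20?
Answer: -74026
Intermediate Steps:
A(F) = 11*F
K = 74246 (K = -6 + (-330*(-224) + 332) = -6 + (73920 + 332) = -6 + 74252 = 74246)
A(I(-10)) - K = 11*20 - 1*74246 = 220 - 74246 = -74026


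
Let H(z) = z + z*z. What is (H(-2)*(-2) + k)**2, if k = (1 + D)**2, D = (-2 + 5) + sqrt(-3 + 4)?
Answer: 441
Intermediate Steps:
D = 4 (D = 3 + sqrt(1) = 3 + 1 = 4)
H(z) = z + z**2
k = 25 (k = (1 + 4)**2 = 5**2 = 25)
(H(-2)*(-2) + k)**2 = (-2*(1 - 2)*(-2) + 25)**2 = (-2*(-1)*(-2) + 25)**2 = (2*(-2) + 25)**2 = (-4 + 25)**2 = 21**2 = 441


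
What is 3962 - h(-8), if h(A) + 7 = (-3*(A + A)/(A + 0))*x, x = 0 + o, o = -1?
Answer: 3963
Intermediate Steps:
x = -1 (x = 0 - 1 = -1)
h(A) = -1 (h(A) = -7 - 3*(A + A)/(A + 0)*(-1) = -7 - 3*2*A/A*(-1) = -7 - 3*2*(-1) = -7 - 6*(-1) = -7 + 6 = -1)
3962 - h(-8) = 3962 - 1*(-1) = 3962 + 1 = 3963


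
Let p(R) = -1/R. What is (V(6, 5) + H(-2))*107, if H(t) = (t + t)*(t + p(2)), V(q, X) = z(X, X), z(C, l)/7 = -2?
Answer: -428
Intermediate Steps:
z(C, l) = -14 (z(C, l) = 7*(-2) = -14)
V(q, X) = -14
H(t) = 2*t*(-½ + t) (H(t) = (t + t)*(t - 1/2) = (2*t)*(t - 1*½) = (2*t)*(t - ½) = (2*t)*(-½ + t) = 2*t*(-½ + t))
(V(6, 5) + H(-2))*107 = (-14 - 2*(-1 + 2*(-2)))*107 = (-14 - 2*(-1 - 4))*107 = (-14 - 2*(-5))*107 = (-14 + 10)*107 = -4*107 = -428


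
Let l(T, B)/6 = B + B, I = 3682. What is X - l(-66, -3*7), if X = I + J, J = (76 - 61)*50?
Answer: 4684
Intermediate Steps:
J = 750 (J = 15*50 = 750)
X = 4432 (X = 3682 + 750 = 4432)
l(T, B) = 12*B (l(T, B) = 6*(B + B) = 6*(2*B) = 12*B)
X - l(-66, -3*7) = 4432 - 12*(-3*7) = 4432 - 12*(-21) = 4432 - 1*(-252) = 4432 + 252 = 4684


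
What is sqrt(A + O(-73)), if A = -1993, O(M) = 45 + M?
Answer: I*sqrt(2021) ≈ 44.956*I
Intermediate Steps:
sqrt(A + O(-73)) = sqrt(-1993 + (45 - 73)) = sqrt(-1993 - 28) = sqrt(-2021) = I*sqrt(2021)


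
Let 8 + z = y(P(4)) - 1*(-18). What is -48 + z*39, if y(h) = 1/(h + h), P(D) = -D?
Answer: 2697/8 ≈ 337.13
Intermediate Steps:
y(h) = 1/(2*h)
z = 79/8 (z = -8 + (1/(2*((-1*4))) - 1*(-18)) = -8 + ((½)/(-4) + 18) = -8 + ((½)*(-¼) + 18) = -8 + (-⅛ + 18) = -8 + 143/8 = 79/8 ≈ 9.8750)
-48 + z*39 = -48 + (79/8)*39 = -48 + 3081/8 = 2697/8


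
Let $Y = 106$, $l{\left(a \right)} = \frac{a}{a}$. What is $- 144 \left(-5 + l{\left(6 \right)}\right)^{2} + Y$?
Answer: $-2198$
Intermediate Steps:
$l{\left(a \right)} = 1$
$- 144 \left(-5 + l{\left(6 \right)}\right)^{2} + Y = - 144 \left(-5 + 1\right)^{2} + 106 = - 144 \left(-4\right)^{2} + 106 = \left(-144\right) 16 + 106 = -2304 + 106 = -2198$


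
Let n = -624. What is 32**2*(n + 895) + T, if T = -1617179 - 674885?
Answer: -2014560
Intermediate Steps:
T = -2292064
32**2*(n + 895) + T = 32**2*(-624 + 895) - 2292064 = 1024*271 - 2292064 = 277504 - 2292064 = -2014560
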